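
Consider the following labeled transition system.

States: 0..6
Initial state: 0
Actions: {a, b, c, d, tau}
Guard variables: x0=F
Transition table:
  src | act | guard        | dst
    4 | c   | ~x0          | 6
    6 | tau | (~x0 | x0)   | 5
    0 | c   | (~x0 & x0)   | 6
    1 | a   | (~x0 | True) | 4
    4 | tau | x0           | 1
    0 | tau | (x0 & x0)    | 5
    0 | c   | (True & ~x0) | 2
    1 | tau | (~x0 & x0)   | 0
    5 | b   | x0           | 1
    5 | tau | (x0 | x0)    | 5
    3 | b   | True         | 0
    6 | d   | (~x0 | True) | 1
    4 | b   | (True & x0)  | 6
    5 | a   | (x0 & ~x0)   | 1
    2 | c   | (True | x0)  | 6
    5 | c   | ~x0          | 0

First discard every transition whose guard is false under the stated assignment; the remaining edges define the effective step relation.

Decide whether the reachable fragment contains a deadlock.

Reach set: {0,1,2,4,5,6}
  0: c→2  [1 exit(s)]
  1: a→4  [1 exit(s)]
  2: c→6  [1 exit(s)]
  4: c→6  [1 exit(s)]
  5: c→0  [1 exit(s)]
  6: d→1  tau→5  [2 exit(s)]

Answer: DEADLOCK-FREE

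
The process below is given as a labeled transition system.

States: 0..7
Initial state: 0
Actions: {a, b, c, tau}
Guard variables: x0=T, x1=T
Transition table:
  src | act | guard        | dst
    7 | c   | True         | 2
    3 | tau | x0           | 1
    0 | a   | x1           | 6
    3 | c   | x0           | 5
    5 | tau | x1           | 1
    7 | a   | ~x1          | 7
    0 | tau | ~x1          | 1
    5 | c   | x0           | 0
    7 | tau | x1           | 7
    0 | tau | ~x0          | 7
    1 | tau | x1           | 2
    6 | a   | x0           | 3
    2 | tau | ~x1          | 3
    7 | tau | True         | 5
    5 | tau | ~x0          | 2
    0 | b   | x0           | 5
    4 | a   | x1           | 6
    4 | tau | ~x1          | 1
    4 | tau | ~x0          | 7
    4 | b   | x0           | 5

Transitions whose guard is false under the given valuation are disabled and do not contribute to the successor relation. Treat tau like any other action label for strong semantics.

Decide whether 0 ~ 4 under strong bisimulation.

Answer: BISIMILAR

Analysis:
Compute ~ classes (split until stable):
  round 0: {{0,1,2,3,4,5,6,7}}
  round 1: {{0,4},{1},{2},{3,5,7},{6}}
  round 2: {{0,4},{1},{2},{3},{5},{6},{7}}
stable after 3 split(s): 7 block(s)
[0]={0,4}  [4]={0,4}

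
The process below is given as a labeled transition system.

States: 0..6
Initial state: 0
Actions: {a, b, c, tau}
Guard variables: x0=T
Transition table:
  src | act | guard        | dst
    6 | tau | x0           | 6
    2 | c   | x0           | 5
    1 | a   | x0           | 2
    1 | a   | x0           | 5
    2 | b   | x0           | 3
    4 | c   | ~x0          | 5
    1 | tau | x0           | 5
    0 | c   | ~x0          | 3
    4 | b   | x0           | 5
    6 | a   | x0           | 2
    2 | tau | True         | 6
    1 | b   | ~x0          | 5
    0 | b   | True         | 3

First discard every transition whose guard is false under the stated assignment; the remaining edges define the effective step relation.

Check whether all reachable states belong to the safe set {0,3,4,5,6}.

Allowed set {0,3,4,5,6}
Reachable = {0,3}
  0: ok
  3: ok

Answer: INVARIANT HOLDS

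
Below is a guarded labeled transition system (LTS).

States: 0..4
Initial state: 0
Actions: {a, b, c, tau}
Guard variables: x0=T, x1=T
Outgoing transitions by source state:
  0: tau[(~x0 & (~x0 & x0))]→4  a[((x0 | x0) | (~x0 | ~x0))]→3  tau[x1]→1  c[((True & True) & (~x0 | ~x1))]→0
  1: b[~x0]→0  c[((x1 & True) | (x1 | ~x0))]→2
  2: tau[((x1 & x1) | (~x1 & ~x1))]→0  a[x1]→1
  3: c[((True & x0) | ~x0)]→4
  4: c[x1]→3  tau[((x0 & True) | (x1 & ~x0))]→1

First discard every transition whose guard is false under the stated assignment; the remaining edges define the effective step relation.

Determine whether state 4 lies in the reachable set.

Answer: REACHABLE

Working:
8 transition(s) survive guard evaluation.
depth 0: {0}
depth 1: {1,3}  cumulative {0,1,3}
depth 2: {2,4}  cumulative {0,1,2,3,4}
R = {0,1,2,3,4}
Path to 4: a·c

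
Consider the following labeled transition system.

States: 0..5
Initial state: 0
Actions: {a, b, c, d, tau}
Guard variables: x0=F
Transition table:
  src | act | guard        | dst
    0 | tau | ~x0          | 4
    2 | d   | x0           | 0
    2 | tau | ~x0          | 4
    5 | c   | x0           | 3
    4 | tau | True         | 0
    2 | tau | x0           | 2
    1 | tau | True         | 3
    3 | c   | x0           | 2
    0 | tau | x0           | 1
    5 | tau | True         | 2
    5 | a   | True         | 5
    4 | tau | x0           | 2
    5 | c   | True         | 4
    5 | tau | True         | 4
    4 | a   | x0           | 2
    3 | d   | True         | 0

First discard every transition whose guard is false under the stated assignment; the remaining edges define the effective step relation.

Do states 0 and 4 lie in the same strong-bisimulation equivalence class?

Refine partition for ~:
  P[0] = {{0,1,2,3,4,5}}
  P[1] = {{0,1,2,4},{3},{5}}
  P[2] = {{0,2,4},{1},{3},{5}}
4 equivalence class(es) (converged in 3)
0∈{0,2,4}, 4∈{0,2,4}

Answer: BISIMILAR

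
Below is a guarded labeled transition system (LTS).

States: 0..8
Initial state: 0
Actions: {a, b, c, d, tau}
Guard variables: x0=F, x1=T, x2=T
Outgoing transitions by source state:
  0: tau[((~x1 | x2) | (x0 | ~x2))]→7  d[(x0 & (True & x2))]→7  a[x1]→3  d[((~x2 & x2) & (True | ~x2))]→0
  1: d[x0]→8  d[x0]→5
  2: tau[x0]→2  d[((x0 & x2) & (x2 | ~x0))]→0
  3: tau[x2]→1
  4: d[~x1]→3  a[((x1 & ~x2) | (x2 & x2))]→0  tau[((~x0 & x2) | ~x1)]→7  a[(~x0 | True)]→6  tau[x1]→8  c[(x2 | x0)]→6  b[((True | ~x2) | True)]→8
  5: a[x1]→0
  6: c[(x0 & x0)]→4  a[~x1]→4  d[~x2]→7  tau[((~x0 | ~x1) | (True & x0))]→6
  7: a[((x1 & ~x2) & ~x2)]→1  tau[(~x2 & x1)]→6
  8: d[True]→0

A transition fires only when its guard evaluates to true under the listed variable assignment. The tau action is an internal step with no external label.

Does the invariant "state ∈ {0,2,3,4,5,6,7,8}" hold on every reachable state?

Allowed set {0,2,3,4,5,6,7,8}
Reachable = {0,1,3,7}
  0: ok
  1: VIOLATES
  3: ok
  7: ok
reach 1 via a·tau — violates

Answer: INVARIANT VIOLATED at state 1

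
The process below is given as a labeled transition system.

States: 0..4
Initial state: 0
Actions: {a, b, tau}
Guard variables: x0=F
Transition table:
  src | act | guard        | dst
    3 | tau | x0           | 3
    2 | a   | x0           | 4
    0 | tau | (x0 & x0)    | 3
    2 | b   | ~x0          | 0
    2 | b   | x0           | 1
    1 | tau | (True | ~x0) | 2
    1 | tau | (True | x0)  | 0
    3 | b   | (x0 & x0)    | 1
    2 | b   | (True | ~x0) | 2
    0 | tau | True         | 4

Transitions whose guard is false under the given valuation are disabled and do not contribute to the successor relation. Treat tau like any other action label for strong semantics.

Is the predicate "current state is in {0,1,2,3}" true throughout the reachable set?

Safe = {0,1,2,3}
Reachable = {0,4}
  0: ok
  4: outside
counterexample path to 4: tau

Answer: INVARIANT VIOLATED at state 4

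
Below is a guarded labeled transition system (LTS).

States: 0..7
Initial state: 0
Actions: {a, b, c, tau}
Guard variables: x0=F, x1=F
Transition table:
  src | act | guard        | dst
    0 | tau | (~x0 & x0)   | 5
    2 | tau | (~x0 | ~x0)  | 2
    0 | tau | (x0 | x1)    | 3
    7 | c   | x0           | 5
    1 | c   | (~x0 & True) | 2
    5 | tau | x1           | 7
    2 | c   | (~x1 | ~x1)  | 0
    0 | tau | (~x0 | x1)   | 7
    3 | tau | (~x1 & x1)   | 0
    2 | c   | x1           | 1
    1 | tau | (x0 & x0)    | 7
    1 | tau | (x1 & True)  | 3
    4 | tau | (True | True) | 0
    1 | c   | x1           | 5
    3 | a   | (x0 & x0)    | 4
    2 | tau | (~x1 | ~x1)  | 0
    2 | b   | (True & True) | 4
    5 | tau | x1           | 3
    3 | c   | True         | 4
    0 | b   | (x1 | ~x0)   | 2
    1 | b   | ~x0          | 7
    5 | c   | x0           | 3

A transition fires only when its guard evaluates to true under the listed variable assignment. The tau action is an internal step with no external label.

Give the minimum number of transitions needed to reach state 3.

Layered search for 3:
  Layer 0: {0}
  Layer 1: {2,7}
  Layer 2: {4}
3 never appears.

Answer: UNREACHABLE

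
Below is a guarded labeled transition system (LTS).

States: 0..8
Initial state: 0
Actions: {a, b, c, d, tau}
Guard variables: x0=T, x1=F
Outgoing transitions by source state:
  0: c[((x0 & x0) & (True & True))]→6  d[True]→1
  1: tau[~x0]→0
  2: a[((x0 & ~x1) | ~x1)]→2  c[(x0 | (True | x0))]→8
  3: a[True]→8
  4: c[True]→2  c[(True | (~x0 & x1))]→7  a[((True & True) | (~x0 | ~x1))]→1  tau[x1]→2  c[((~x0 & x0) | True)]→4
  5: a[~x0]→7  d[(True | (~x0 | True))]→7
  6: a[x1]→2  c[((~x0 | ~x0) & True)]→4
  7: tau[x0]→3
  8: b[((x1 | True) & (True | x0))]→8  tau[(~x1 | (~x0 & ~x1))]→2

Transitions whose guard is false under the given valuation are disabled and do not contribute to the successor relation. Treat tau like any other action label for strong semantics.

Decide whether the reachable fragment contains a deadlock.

Reach set: {0,1,6}
  0: c→6  d→1  [2 exit(s)]
  1: ∅  [deadlock]
  6: ∅  [deadlock]
witness 1: d

Answer: DEADLOCK at state 1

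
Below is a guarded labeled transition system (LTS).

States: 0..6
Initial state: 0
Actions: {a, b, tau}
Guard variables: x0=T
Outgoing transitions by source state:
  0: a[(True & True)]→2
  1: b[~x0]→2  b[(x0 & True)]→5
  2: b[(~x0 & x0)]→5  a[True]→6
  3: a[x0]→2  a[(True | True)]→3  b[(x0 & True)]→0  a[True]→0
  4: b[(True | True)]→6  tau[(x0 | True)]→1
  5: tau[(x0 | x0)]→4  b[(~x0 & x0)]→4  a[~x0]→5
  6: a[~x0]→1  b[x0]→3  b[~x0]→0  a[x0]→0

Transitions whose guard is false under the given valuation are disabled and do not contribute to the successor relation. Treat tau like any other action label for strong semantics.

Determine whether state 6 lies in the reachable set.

Answer: REACHABLE

Analysis:
12 transition(s) survive guard evaluation.
Layer 0: {0}
Layer 1: {2}  cumulative {0,2}
Layer 2: {6}  cumulative {0,2,6}
Layer 3: {3}  cumulative {0,2,3,6}
R = {0,2,3,6}
witness 6: a·a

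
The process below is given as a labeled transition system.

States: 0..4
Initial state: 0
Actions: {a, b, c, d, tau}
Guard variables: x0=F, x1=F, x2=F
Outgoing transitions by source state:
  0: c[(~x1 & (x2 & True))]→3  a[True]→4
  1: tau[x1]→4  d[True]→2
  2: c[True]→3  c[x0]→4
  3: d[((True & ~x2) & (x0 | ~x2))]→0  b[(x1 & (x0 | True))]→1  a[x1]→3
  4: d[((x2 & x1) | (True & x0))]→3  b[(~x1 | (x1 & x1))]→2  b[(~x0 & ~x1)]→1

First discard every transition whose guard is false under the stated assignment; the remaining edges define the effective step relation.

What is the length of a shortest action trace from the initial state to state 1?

Answer: 2

Working:
Layered search for 1:
  Layer 0: {0}
  Layer 1: {4}
  Layer 2: {1,2}
first hit 1 at d=2 via a·b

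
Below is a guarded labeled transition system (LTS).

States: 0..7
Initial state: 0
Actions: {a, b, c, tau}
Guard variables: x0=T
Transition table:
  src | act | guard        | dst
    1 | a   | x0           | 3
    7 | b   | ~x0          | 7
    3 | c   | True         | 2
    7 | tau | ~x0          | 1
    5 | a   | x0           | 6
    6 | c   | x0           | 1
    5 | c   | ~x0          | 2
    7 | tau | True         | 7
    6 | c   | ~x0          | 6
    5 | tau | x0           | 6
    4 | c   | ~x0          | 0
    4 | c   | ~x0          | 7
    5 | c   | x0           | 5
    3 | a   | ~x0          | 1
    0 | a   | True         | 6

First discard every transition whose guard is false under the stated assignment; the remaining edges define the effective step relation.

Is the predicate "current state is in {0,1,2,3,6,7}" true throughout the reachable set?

Answer: INVARIANT HOLDS

Trace:
Allowed set {0,1,2,3,6,7}
R = {0,1,2,3,6}
  0: ✓
  1: ✓
  2: ✓
  3: ✓
  6: ✓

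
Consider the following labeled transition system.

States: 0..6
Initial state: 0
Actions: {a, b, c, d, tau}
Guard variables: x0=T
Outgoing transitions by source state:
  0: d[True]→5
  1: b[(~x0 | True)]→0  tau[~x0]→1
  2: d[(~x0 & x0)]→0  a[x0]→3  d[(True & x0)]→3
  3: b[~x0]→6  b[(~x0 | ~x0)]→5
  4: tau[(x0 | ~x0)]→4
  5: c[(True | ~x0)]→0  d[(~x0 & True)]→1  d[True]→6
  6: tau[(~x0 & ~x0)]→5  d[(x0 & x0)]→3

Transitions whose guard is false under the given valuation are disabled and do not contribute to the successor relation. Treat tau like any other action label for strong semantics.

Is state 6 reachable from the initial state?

8 transition(s) survive guard evaluation.
depth 0: {0}
depth 1: {5}  total {0,5}
depth 2: {6}  total {0,5,6}
depth 3: {3}  total {0,3,5,6}
Reach set: {0,3,5,6}
trace reaching 6: d·d

Answer: REACHABLE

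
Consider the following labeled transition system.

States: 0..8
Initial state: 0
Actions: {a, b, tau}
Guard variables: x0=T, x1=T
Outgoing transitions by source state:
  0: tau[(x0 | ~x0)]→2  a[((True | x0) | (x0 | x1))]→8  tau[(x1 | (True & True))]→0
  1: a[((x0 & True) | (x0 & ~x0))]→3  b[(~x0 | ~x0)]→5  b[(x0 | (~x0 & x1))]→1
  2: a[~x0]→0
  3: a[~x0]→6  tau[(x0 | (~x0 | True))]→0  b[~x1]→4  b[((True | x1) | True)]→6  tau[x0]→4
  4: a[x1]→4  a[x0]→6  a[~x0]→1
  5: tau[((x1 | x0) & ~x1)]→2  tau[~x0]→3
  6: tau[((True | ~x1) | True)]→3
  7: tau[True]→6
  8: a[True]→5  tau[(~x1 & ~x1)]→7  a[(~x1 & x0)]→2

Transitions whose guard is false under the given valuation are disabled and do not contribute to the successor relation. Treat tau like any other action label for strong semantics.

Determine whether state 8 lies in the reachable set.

Answer: REACHABLE

Trace:
Guard filter leaves 13 enabled edge(s).
depth 0: {0}
depth 1: {2,8}  total {0,2,8}
depth 2: {5}  total {0,2,5,8}
R = {0,2,5,8}
Path to 8: a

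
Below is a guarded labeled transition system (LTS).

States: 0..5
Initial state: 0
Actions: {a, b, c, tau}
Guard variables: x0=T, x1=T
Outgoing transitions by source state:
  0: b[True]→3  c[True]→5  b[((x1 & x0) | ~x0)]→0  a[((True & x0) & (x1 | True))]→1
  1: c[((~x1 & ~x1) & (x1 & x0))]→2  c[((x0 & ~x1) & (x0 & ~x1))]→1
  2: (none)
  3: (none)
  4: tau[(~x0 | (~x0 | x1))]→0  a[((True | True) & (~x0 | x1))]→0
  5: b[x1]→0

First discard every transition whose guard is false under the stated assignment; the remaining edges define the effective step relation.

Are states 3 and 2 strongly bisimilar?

Bisimulation quotient by refinement:
  round 0: {{0,1,2,3,4,5}}
  round 1: {{0},{1,2,3},{4},{5}}
4 equivalence class(es) (converged in 2)
[3]={1,2,3}  [2]={1,2,3}

Answer: BISIMILAR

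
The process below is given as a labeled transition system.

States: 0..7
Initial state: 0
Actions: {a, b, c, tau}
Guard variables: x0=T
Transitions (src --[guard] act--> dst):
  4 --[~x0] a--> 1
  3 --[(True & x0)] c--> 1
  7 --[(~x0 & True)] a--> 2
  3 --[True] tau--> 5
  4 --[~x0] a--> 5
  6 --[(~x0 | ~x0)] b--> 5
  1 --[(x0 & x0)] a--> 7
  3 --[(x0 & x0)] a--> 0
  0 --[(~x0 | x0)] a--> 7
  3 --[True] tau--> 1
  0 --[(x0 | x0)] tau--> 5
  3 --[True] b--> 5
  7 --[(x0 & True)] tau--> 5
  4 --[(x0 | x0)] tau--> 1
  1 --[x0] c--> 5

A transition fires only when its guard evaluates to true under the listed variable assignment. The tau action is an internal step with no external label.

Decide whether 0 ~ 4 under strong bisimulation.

Answer: NOT BISIMILAR

Working:
Bisimulation quotient by refinement:
  round 0: {{0,1,2,3,4,5,6,7}}
  round 1: {{0},{1},{2,5,6},{3},{4,7}}
  round 2: {{0},{1},{2,5,6},{3},{4},{7}}
Fixed point at round 3; 6 class(es).
0∈{0}, 4∈{4}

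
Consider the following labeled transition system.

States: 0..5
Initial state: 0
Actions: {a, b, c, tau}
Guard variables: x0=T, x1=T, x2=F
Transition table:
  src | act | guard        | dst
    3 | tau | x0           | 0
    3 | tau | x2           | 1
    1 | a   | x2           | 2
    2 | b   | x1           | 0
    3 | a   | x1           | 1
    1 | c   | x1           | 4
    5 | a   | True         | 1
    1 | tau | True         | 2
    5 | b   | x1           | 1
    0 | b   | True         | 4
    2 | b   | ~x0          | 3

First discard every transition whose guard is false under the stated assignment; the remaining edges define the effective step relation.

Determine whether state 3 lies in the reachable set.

After dropping false guards: 8 live edges.
depth 0: {0}
depth 1: {4}  cumulative {0,4}
R = {0,4}

Answer: UNREACHABLE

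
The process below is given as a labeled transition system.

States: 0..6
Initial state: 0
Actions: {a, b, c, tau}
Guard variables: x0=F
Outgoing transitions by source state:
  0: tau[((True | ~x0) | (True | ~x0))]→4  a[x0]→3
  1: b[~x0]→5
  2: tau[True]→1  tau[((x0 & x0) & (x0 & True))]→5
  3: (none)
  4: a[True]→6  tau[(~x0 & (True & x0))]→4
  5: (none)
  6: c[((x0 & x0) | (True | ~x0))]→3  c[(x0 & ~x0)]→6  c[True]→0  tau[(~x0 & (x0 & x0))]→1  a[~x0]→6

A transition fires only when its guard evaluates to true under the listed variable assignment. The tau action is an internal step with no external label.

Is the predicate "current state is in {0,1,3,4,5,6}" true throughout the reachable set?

Answer: INVARIANT HOLDS

Trace:
Safe = {0,1,3,4,5,6}
Reachable = {0,3,4,6}
  0: safe
  3: safe
  4: safe
  6: safe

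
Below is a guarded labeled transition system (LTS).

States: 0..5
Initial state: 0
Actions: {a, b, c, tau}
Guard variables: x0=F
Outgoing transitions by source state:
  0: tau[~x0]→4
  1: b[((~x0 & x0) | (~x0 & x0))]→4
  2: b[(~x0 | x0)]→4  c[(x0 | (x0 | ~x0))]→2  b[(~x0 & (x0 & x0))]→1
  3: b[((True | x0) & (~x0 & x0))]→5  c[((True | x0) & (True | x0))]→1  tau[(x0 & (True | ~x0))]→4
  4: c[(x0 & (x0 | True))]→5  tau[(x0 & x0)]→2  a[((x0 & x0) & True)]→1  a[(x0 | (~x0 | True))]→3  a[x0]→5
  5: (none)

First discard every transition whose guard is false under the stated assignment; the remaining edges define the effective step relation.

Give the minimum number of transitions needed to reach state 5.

BFS to 5:
  depth 0: {0}
  depth 1: {4}
  depth 2: {3}
  depth 3: {1}
5 never appears.

Answer: UNREACHABLE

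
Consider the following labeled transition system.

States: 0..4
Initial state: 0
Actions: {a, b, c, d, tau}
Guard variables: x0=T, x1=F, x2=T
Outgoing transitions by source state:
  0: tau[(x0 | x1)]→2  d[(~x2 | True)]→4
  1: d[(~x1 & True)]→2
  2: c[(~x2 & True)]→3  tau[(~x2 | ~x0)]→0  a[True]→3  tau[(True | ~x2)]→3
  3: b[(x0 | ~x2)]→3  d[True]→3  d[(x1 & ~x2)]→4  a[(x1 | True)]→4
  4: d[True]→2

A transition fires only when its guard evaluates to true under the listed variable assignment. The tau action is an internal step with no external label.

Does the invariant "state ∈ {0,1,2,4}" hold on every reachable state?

Answer: INVARIANT VIOLATED at state 3

Trace:
Inv-set: {0,1,2,4}
Reach set: {0,2,3,4}
  0: ok
  2: ok
  3: ✗ unsafe
  4: ok
counterexample path to 3: tau·a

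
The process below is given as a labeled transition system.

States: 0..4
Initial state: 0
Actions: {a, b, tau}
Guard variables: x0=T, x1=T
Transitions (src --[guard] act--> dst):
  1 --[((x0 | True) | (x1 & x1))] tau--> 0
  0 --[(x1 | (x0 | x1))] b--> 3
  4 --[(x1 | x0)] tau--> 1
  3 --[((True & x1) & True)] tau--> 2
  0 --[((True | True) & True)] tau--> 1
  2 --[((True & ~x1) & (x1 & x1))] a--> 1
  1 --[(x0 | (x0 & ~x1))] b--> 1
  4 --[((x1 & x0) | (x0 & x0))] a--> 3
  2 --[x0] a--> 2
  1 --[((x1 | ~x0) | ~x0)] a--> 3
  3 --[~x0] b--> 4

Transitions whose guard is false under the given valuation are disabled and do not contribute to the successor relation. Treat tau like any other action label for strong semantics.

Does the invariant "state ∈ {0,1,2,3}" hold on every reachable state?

Answer: INVARIANT HOLDS

Analysis:
Inv-set: {0,1,2,3}
Reach set: {0,1,2,3}
  0: safe
  1: safe
  2: safe
  3: safe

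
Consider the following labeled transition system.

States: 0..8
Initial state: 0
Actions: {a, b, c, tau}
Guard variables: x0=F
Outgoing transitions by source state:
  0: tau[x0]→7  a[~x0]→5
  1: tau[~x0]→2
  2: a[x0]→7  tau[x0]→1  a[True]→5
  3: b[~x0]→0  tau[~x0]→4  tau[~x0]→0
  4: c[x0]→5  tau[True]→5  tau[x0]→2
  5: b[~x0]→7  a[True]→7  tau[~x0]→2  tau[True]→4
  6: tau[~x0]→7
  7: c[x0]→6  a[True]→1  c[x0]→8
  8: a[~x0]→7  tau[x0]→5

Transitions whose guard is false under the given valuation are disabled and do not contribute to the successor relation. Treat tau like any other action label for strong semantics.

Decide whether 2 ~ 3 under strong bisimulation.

Compute ~ classes (split until stable):
  round 0: {{0,1,2,3,4,5,6,7,8}}
  round 1: {{0,2,7,8},{1,4,6},{3},{5}}
  round 2: {{0,2},{1,6},{3},{4},{5},{7},{8}}
  round 3: {{0,2},{1},{3},{4},{5},{6},{7},{8}}
stable after 4 split(s): 8 block(s)
2∈{0,2}, 3∈{3}

Answer: NOT BISIMILAR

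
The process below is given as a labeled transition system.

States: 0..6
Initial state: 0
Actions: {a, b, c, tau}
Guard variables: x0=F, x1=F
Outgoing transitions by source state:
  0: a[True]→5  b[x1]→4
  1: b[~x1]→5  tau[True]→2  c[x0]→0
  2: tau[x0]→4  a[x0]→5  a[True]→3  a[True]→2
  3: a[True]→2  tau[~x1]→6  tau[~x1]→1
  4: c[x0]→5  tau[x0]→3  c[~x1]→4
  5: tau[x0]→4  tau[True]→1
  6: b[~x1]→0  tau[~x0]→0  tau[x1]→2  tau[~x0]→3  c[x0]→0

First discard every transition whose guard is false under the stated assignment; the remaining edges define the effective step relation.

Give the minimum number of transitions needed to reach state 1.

Layered search for 1:
  depth 0: {0}
  depth 1: {5}
  depth 2: {1}
1 enters at depth 2; path a·tau

Answer: 2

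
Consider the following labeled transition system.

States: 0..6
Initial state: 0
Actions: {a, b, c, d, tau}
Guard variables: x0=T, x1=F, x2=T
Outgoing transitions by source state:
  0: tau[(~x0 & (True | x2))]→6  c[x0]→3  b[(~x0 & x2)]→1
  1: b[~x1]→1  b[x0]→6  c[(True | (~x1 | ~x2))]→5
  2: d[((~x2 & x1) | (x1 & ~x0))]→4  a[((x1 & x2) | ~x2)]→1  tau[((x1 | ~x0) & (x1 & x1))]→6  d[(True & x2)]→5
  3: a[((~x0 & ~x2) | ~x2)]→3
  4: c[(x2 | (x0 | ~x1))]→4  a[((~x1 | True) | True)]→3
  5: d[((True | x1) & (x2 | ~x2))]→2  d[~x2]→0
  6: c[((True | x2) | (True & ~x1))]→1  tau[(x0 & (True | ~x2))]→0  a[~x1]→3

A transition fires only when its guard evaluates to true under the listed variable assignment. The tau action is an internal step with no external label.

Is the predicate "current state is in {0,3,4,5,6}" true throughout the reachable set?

Answer: INVARIANT HOLDS

Trace:
Allowed set {0,3,4,5,6}
Reachable = {0,3}
  0: ✓
  3: ✓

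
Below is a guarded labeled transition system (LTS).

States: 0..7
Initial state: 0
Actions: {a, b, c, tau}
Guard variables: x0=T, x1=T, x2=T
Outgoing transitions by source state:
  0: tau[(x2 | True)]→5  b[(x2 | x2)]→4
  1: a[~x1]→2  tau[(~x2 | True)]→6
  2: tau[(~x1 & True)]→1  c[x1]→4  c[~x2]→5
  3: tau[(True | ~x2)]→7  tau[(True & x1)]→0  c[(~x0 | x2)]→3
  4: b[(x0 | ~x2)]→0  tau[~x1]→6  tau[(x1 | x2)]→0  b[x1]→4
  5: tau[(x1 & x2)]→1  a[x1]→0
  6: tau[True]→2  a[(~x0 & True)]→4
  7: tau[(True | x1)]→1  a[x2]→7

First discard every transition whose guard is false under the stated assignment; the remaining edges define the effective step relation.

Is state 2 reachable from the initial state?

Answer: REACHABLE

Trace:
15 transition(s) survive guard evaluation.
Layer 0: {0}
Layer 1: {4,5}  total {0,4,5}
Layer 2: {1}  total {0,1,4,5}
Layer 3: {6}  total {0,1,4,5,6}
Layer 4: {2}  total {0,1,2,4,5,6}
R = {0,1,2,4,5,6}
Path to 2: tau·tau·tau·tau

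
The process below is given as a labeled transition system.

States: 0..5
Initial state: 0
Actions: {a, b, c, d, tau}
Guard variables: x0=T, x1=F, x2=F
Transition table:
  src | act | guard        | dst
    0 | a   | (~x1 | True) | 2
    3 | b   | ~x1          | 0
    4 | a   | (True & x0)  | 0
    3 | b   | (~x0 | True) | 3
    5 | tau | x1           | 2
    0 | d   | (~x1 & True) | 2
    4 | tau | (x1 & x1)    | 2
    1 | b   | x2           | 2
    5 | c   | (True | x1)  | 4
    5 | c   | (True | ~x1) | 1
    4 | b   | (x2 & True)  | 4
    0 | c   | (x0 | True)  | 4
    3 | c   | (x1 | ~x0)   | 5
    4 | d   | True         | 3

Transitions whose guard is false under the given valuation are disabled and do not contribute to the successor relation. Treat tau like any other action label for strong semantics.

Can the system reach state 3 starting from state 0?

Answer: REACHABLE

Trace:
Guard filter leaves 9 enabled edge(s).
depth 0: {0}
depth 1: {2,4}  total {0,2,4}
depth 2: {3}  total {0,2,3,4}
Reachable = {0,2,3,4}
witness 3: c·d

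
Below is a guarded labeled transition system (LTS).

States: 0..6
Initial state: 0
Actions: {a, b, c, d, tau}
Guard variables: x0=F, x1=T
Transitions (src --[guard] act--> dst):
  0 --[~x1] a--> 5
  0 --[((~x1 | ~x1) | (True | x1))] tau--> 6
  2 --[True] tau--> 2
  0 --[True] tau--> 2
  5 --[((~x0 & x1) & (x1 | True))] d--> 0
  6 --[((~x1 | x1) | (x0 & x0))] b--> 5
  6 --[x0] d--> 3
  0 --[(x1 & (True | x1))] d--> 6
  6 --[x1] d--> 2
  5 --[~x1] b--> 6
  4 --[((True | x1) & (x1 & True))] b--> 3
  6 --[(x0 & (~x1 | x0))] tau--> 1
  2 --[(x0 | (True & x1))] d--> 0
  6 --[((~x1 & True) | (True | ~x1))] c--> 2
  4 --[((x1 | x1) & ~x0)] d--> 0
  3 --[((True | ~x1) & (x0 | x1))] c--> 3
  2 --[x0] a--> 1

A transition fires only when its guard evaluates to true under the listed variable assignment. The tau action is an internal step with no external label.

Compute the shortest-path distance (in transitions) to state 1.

Breadth-first toward 1:
  Layer 0: {0}
  Layer 1: {2,6}
  Layer 2: {5}
1 never appears.

Answer: UNREACHABLE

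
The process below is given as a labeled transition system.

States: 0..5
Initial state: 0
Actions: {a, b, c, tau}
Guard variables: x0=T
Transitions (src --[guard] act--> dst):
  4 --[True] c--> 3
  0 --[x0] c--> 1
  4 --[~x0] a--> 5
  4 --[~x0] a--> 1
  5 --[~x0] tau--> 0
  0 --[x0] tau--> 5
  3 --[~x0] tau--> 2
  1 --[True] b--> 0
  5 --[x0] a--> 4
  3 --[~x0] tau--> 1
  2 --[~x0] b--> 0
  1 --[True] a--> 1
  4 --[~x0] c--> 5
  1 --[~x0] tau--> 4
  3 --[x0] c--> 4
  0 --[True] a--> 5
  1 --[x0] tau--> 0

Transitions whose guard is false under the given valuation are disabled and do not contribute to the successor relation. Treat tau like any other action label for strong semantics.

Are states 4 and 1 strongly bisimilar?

Answer: NOT BISIMILAR

Analysis:
Refine partition for ~:
  round 0: {{0,1,2,3,4,5}}
  round 1: {{0},{1},{2},{3,4},{5}}
Fixed point at round 2; 5 class(es).
[4]={3,4}  [1]={1}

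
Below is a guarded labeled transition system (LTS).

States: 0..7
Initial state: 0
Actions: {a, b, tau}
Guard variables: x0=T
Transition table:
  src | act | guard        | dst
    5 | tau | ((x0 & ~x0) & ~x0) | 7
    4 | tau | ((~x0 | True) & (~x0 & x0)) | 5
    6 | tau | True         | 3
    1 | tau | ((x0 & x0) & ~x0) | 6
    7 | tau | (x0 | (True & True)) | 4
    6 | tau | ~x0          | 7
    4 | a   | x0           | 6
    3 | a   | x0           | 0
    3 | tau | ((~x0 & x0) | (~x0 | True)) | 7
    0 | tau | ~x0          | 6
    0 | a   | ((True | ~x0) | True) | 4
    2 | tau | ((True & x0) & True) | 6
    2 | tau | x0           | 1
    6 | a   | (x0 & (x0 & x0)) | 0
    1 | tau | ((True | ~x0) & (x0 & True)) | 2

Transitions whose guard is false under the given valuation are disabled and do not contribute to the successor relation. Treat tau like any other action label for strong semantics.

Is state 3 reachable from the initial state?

Answer: REACHABLE

Trace:
After dropping false guards: 10 live edges.
depth 0: {0}
depth 1: {4}  cumulative {0,4}
depth 2: {6}  cumulative {0,4,6}
depth 3: {3}  cumulative {0,3,4,6}
depth 4: {7}  cumulative {0,3,4,6,7}
Reachable = {0,3,4,6,7}
trace reaching 3: a·a·tau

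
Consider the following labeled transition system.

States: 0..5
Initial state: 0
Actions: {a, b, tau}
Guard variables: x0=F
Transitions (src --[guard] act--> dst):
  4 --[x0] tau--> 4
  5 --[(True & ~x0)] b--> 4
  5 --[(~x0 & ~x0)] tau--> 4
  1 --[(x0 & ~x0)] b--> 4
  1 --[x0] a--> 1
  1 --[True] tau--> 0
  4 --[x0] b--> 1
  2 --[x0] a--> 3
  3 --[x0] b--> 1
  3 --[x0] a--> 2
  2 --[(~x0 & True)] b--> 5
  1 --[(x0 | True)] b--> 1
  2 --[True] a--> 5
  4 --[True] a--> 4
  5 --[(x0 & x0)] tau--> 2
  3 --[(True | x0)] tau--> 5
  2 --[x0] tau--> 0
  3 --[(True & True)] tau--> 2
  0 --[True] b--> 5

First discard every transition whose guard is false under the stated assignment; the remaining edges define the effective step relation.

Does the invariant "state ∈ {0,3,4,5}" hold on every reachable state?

Allowed set {0,3,4,5}
Reachable = {0,4,5}
  0: ok
  4: ok
  5: ok

Answer: INVARIANT HOLDS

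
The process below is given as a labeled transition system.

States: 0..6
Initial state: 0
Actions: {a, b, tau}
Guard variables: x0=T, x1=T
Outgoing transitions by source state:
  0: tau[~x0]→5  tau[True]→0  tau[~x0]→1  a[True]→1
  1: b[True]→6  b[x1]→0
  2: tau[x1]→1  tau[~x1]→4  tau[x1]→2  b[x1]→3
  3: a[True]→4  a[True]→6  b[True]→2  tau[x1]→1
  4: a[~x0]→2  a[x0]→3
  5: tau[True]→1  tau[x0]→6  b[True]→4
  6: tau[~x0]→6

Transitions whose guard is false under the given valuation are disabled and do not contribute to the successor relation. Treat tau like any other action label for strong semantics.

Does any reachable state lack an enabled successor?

Reachable = {0,1,6}
  0: a→1  tau→0  [deg 2]
  1: b→0  b→6  [deg 2]
  6: ∅  [no exit]
Path to 6: a·b

Answer: DEADLOCK at state 6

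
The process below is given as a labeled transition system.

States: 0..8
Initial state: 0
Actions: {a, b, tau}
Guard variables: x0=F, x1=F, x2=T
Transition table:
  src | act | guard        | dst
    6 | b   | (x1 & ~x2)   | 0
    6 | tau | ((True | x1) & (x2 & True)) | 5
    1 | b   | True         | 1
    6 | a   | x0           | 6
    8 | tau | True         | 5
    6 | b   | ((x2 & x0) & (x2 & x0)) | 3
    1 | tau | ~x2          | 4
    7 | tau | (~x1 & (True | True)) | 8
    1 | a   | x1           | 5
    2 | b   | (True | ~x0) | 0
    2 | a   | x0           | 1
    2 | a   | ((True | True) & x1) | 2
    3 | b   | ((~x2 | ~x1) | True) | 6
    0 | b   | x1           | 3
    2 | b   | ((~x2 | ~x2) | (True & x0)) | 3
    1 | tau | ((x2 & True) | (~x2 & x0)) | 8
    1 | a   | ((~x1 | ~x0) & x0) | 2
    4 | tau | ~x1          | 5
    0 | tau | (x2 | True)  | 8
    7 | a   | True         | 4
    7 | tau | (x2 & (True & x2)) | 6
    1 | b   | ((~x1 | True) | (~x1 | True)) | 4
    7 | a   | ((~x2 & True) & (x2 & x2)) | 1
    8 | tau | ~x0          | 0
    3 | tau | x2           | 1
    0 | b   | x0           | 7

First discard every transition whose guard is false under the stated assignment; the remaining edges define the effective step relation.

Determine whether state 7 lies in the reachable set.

Answer: UNREACHABLE

Analysis:
After dropping false guards: 14 live edges.
Layer 0: {0}
Layer 1: {8}  cumulative {0,8}
Layer 2: {5}  cumulative {0,5,8}
Reach set: {0,5,8}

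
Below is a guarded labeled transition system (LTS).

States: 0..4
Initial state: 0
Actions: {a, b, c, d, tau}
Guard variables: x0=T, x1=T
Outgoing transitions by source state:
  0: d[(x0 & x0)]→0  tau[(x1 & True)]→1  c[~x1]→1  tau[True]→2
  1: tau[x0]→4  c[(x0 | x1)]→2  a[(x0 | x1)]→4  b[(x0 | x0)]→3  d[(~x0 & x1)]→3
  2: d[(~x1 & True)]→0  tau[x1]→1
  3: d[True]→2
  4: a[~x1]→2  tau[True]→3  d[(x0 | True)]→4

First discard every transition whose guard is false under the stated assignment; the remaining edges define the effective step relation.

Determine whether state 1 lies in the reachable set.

Guard filter leaves 11 enabled edge(s).
L0 = {0}
L1 = {1,2}  cumulative {0,1,2}
L2 = {3,4}  cumulative {0,1,2,3,4}
Reachable = {0,1,2,3,4}
trace reaching 1: tau

Answer: REACHABLE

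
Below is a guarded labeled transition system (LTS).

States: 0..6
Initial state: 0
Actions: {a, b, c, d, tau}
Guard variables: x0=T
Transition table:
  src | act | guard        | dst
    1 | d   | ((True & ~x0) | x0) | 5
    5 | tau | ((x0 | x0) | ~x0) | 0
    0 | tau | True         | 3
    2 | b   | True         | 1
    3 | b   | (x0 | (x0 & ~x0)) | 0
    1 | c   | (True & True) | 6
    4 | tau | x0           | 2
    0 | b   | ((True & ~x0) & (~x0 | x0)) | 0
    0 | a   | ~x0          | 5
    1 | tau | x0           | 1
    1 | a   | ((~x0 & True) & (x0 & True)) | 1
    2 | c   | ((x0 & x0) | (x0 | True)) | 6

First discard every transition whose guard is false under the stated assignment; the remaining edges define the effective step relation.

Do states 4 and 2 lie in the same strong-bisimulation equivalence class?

Answer: NOT BISIMILAR

Working:
Bisimulation quotient by refinement:
  π0 = {{0,1,2,3,4,5,6}}
  π1 = {{0,4,5},{1},{2},{3},{6}}
  π2 = {{0},{1},{2},{3},{4},{5},{6}}
Fixed point at round 3; 7 class(es).
[4]={4}  [2]={2}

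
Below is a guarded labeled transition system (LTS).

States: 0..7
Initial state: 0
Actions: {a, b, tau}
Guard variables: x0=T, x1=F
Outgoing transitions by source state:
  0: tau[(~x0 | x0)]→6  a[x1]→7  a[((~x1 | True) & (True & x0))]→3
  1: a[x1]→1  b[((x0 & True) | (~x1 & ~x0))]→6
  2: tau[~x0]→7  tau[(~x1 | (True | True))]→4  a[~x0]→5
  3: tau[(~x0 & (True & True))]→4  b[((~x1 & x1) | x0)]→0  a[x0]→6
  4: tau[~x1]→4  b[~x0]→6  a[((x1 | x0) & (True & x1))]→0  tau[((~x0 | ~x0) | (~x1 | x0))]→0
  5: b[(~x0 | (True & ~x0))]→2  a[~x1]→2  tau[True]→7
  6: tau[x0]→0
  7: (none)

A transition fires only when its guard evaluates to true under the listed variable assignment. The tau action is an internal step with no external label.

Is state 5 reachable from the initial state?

After dropping false guards: 11 live edges.
depth 0: {0}
depth 1: {3,6}  total {0,3,6}
R = {0,3,6}

Answer: UNREACHABLE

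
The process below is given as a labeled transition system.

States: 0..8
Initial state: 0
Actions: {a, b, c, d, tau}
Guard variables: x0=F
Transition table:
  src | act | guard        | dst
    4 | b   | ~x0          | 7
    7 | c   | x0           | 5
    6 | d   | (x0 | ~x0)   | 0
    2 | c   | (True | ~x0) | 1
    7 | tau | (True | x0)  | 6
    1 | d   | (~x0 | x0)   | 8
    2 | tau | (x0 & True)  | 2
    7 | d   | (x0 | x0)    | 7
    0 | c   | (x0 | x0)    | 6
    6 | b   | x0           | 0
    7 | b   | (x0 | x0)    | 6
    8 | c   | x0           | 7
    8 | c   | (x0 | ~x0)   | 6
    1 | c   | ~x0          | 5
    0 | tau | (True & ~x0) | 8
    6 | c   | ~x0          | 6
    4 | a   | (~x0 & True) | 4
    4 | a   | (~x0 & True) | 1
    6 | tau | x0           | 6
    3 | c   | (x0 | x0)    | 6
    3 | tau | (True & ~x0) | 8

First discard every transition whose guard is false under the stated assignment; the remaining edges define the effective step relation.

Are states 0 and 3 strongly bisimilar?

Refine partition for ~:
  round 0: {{0,1,2,3,4,5,6,7,8}}
  round 1: {{0,3,7},{1,6},{2,8},{4},{5}}
  round 2: {{0,3},{1},{2,8},{4},{5},{6},{7}}
  round 3: {{0,3},{1},{2},{4},{5},{6},{7},{8}}
8 equivalence class(es) (converged in 4)
[0]={0,3}  [3]={0,3}

Answer: BISIMILAR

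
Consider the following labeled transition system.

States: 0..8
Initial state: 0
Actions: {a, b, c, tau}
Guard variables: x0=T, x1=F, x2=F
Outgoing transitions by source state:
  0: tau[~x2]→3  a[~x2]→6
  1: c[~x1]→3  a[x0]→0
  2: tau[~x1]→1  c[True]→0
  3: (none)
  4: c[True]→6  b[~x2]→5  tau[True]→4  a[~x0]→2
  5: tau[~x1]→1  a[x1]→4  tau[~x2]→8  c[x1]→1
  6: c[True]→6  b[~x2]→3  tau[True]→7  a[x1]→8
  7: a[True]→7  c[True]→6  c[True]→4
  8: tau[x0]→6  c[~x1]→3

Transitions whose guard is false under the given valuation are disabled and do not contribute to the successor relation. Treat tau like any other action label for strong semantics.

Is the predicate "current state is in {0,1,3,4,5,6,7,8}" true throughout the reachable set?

Inv-set: {0,1,3,4,5,6,7,8}
Reach set: {0,1,3,4,5,6,7,8}
  0: safe
  1: safe
  3: safe
  4: safe
  5: safe
  6: safe
  7: safe
  8: safe

Answer: INVARIANT HOLDS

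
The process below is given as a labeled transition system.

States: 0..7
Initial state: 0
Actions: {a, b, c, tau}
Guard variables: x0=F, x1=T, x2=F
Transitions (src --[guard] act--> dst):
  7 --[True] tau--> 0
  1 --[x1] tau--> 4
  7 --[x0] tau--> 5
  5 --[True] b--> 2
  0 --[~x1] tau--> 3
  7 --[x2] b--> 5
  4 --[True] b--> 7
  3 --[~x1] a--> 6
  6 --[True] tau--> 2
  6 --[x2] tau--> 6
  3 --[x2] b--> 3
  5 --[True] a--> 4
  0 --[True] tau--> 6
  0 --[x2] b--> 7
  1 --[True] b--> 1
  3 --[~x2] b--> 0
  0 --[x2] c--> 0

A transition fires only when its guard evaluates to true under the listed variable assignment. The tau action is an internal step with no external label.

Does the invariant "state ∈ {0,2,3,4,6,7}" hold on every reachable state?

Allowed set {0,2,3,4,6,7}
Reach set: {0,2,6}
  0: ✓
  2: ✓
  6: ✓

Answer: INVARIANT HOLDS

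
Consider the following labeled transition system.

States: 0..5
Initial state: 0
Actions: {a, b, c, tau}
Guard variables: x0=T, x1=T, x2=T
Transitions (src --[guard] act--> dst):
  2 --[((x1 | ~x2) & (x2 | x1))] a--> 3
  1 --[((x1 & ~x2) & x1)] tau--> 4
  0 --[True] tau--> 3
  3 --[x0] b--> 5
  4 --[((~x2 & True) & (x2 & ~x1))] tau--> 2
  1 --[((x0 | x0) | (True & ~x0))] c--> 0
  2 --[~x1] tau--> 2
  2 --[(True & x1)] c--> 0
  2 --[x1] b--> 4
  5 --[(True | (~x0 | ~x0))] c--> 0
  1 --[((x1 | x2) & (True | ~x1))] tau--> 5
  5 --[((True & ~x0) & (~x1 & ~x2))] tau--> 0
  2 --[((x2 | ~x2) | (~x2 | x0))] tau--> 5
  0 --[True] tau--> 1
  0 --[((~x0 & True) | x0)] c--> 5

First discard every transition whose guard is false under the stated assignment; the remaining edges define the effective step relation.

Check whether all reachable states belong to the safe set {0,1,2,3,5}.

Allowed set {0,1,2,3,5}
Reach set: {0,1,3,5}
  0: ✓
  1: ✓
  3: ✓
  5: ✓

Answer: INVARIANT HOLDS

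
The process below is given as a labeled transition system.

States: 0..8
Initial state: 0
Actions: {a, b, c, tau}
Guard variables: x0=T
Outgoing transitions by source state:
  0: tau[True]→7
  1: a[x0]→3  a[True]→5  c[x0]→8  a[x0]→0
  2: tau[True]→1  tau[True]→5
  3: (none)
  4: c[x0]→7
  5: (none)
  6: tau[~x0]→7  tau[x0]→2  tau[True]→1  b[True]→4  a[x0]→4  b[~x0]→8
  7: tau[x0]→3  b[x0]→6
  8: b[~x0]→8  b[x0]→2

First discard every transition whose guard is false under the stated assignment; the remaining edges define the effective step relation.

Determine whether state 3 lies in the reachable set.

After dropping false guards: 15 live edges.
depth 0: {0}
depth 1: {7}  now seen {0,7}
depth 2: {3,6}  now seen {0,3,6,7}
depth 3: {1,2,4}  now seen {0,1,2,3,4,6,7}
depth 4: {5,8}  now seen {0,1,2,3,4,5,6,7,8}
Reachable = {0,1,2,3,4,5,6,7,8}
trace reaching 3: tau·tau

Answer: REACHABLE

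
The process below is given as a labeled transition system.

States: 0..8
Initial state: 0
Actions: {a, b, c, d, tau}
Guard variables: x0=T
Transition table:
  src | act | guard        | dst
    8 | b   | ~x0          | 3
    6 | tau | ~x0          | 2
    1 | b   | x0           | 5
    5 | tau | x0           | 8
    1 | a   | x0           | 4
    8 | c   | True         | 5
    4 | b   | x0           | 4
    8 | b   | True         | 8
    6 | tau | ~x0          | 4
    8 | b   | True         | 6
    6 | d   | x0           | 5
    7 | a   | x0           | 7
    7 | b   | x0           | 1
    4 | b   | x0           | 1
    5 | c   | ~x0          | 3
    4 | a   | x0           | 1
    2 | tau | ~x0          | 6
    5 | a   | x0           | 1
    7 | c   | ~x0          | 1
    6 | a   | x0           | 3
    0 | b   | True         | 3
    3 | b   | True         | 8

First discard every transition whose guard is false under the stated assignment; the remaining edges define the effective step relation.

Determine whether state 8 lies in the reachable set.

Answer: REACHABLE

Working:
16 transition(s) survive guard evaluation.
depth 0: {0}
depth 1: {3}  now seen {0,3}
depth 2: {8}  now seen {0,3,8}
depth 3: {5,6}  now seen {0,3,5,6,8}
depth 4: {1}  now seen {0,1,3,5,6,8}
depth 5: {4}  now seen {0,1,3,4,5,6,8}
Reach set: {0,1,3,4,5,6,8}
witness 8: b·b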